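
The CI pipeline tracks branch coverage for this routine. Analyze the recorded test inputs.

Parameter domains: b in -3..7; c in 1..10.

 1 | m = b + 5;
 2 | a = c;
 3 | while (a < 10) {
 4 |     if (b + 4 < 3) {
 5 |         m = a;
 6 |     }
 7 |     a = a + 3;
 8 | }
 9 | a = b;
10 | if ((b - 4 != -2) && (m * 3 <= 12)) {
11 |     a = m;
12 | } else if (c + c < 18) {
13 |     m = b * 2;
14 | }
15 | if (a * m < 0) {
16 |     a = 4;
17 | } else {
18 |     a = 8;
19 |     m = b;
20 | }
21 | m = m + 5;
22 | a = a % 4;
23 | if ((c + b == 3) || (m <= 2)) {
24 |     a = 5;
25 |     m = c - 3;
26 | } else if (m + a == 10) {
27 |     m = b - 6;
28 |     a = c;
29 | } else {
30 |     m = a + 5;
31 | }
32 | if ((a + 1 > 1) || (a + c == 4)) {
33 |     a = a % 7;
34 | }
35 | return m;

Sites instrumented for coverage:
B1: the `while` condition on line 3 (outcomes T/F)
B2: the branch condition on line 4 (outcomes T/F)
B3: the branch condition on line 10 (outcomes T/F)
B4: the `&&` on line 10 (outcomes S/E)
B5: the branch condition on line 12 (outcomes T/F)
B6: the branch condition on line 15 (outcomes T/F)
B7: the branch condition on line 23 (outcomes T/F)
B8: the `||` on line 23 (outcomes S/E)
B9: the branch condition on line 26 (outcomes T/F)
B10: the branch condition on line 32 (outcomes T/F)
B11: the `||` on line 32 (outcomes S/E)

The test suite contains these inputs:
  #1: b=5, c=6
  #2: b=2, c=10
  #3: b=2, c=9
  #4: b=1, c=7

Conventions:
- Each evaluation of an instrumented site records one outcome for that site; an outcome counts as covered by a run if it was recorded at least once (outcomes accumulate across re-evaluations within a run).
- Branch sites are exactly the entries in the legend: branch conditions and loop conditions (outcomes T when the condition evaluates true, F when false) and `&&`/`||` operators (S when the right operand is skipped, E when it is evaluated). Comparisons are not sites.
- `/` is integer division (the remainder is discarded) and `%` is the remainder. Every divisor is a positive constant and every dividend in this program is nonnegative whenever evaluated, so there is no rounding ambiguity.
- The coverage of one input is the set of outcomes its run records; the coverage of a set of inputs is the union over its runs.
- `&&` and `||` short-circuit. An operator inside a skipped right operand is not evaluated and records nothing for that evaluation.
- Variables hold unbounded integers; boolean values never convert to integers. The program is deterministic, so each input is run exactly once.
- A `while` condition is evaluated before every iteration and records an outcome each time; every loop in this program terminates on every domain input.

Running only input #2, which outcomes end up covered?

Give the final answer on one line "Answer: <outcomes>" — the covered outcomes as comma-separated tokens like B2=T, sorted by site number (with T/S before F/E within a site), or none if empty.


Simulating input #2 (b=2, c=10) step by step:
  B1->F, B4->S, B3->F, B5->F, B6->F, B8->E, B7->F, B9->F, B11->E, B10->F
deduplicating events, the covered set is: B1=F, B3=F, B4=S, B5=F, B6=F, B7=F, B8=E, B9=F, B10=F, B11=E
Answer: B1=F, B3=F, B4=S, B5=F, B6=F, B7=F, B8=E, B9=F, B10=F, B11=E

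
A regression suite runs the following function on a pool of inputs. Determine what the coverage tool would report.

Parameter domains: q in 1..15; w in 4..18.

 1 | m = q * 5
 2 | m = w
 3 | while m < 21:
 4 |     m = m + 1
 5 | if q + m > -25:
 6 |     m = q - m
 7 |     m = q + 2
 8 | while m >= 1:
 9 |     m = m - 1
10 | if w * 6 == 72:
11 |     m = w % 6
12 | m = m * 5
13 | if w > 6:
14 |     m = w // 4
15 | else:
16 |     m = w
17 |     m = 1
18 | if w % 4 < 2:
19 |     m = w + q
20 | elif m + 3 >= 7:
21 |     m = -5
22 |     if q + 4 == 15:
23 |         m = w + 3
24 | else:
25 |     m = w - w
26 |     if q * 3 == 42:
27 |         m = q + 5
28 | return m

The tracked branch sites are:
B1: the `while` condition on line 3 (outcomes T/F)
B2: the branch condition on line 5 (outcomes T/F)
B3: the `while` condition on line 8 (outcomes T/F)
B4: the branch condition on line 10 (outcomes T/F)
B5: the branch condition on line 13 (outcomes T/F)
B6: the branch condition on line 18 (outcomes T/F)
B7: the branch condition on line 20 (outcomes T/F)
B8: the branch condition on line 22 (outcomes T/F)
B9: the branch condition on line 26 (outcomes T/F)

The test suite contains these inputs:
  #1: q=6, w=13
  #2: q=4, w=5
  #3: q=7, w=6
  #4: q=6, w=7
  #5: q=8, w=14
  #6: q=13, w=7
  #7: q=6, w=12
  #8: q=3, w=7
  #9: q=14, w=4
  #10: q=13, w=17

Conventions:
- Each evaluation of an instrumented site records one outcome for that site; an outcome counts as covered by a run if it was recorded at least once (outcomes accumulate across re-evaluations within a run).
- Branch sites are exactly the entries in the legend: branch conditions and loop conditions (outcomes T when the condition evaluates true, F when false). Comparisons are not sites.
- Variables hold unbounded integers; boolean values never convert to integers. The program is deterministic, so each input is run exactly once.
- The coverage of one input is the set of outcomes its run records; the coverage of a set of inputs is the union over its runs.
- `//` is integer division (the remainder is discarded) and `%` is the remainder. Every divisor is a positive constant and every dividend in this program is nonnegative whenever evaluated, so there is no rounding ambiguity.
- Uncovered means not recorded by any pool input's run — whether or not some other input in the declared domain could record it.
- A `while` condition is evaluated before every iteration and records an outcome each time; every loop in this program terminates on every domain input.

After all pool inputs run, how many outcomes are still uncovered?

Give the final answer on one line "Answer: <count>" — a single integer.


input #1, q=6, w=13: events B1->T, B1->T, B1->T, B1->T, B1->T, B1->T, B1->T, B1->T, B1->F, B2->T, B3->T, B3->T, B3->T, B3->T, ...; outcomes B1=T, B1=F, B2=T, B3=T, B3=F, B4=F, B5=T, B6=T
input #2, q=4, w=5: events B1->T, B1->T, B1->T, B1->T, B1->T, B1->T, B1->T, B1->T, B1->T, B1->T, B1->T, B1->T, B1->T, B1->T, ...; outcomes B1=T, B1=F, B2=T, B3=T, B3=F, B4=F, B5=F, B6=T
input #3, q=7, w=6: events B1->T, B1->T, B1->T, B1->T, B1->T, B1->T, B1->T, B1->T, B1->T, B1->T, B1->T, B1->T, B1->T, B1->T, ...; outcomes B1=T, B1=F, B2=T, B3=T, B3=F, B4=F, B5=F, B6=F, B7=F, B9=F
input #4, q=6, w=7: events B1->T, B1->T, B1->T, B1->T, B1->T, B1->T, B1->T, B1->T, B1->T, B1->T, B1->T, B1->T, B1->T, B1->T, ...; outcomes B1=T, B1=F, B2=T, B3=T, B3=F, B4=F, B5=T, B6=F, B7=F, B9=F
input #5, q=8, w=14: events B1->T, B1->T, B1->T, B1->T, B1->T, B1->T, B1->T, B1->F, B2->T, B3->T, B3->T, B3->T, B3->T, B3->T, ...; outcomes B1=T, B1=F, B2=T, B3=T, B3=F, B4=F, B5=T, B6=F, B7=F, B9=F
input #6, q=13, w=7: events B1->T, B1->T, B1->T, B1->T, B1->T, B1->T, B1->T, B1->T, B1->T, B1->T, B1->T, B1->T, B1->T, B1->T, ...; outcomes B1=T, B1=F, B2=T, B3=T, B3=F, B4=F, B5=T, B6=F, B7=F, B9=F
input #7, q=6, w=12: events B1->T, B1->T, B1->T, B1->T, B1->T, B1->T, B1->T, B1->T, B1->T, B1->F, B2->T, B3->T, B3->T, B3->T, ...; outcomes B1=T, B1=F, B2=T, B3=T, B3=F, B4=T, B5=T, B6=T
input #8, q=3, w=7: events B1->T, B1->T, B1->T, B1->T, B1->T, B1->T, B1->T, B1->T, B1->T, B1->T, B1->T, B1->T, B1->T, B1->T, ...; outcomes B1=T, B1=F, B2=T, B3=T, B3=F, B4=F, B5=T, B6=F, B7=F, B9=F
input #9, q=14, w=4: events B1->T, B1->T, B1->T, B1->T, B1->T, B1->T, B1->T, B1->T, B1->T, B1->T, B1->T, B1->T, B1->T, B1->T, ...; outcomes B1=T, B1=F, B2=T, B3=T, B3=F, B4=F, B5=F, B6=T
input #10, q=13, w=17: events B1->T, B1->T, B1->T, B1->T, B1->F, B2->T, B3->T, B3->T, B3->T, B3->T, B3->T, B3->T, B3->T, B3->T, ...; outcomes B1=T, B1=F, B2=T, B3=T, B3=F, B4=F, B5=T, B6=T
union over the pool: B1=T, B1=F, B2=T, B3=T, B3=F, B4=T, B4=F, B5=T, B5=F, B6=T, B6=F, B7=F, B9=F
uncovered (5 of 18): B2=F, B7=T, B8=T, B8=F, B9=T
Answer: 5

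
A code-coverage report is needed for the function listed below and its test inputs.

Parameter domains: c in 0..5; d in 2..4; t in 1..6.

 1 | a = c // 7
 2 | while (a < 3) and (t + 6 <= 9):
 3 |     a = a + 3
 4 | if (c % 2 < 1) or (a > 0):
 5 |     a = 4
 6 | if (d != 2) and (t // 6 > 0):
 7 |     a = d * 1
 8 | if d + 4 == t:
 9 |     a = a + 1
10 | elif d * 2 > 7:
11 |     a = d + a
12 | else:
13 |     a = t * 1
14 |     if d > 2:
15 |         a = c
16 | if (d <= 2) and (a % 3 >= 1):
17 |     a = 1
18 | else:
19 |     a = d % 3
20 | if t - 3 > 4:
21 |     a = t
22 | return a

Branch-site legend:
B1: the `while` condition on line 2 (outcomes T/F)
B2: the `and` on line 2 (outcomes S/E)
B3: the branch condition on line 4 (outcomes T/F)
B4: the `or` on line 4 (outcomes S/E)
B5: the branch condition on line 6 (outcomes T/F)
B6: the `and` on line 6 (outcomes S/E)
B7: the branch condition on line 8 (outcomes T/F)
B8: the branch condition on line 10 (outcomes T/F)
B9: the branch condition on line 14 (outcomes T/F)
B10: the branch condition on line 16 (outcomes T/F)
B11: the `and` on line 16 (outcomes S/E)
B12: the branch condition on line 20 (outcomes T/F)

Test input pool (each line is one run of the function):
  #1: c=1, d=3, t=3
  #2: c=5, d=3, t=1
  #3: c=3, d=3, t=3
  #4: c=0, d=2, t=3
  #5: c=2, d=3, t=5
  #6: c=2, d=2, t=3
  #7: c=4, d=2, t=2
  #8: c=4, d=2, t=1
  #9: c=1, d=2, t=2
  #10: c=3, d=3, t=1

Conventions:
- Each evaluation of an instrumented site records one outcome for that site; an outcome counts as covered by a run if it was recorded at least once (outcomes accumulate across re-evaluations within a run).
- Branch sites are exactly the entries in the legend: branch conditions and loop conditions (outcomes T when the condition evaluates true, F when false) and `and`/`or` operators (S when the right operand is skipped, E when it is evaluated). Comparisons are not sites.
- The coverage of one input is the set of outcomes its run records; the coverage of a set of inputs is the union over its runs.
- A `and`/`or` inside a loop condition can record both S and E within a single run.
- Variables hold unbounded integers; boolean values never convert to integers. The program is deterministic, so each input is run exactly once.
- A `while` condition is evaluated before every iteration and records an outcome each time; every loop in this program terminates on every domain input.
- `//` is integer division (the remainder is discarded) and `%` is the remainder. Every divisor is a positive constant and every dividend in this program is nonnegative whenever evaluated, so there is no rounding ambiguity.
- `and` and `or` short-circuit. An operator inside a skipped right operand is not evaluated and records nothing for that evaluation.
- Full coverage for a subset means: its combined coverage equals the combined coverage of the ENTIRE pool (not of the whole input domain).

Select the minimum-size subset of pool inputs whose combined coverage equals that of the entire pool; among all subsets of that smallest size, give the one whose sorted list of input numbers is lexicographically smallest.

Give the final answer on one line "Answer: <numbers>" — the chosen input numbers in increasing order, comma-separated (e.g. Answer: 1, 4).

#1 (c=1, d=3, t=3) -> B2->E, B1->T, B2->S, B1->F, B4->E, B3->T, B6->E, B5->F, B7->F, B8->F, B9->T, B11->S, B10->F, B12->F; covered: B1=T, B1=F, B2=S, B2=E, B3=T, B4=E, B5=F, B6=E, B7=F, B8=F, B9=T, B10=F, B11=S, B12=F
#2 (c=5, d=3, t=1) -> B2->E, B1->T, B2->S, B1->F, B4->E, B3->T, B6->E, B5->F, B7->F, B8->F, B9->T, B11->S, B10->F, B12->F; covered: B1=T, B1=F, B2=S, B2=E, B3=T, B4=E, B5=F, B6=E, B7=F, B8=F, B9=T, B10=F, B11=S, B12=F
#3 (c=3, d=3, t=3) -> B2->E, B1->T, B2->S, B1->F, B4->E, B3->T, B6->E, B5->F, B7->F, B8->F, B9->T, B11->S, B10->F, B12->F; covered: B1=T, B1=F, B2=S, B2=E, B3=T, B4=E, B5=F, B6=E, B7=F, B8=F, B9=T, B10=F, B11=S, B12=F
#4 (c=0, d=2, t=3) -> B2->E, B1->T, B2->S, B1->F, B4->S, B3->T, B6->S, B5->F, B7->F, B8->F, B9->F, B11->E, B10->F, B12->F; covered: B1=T, B1=F, B2=S, B2=E, B3=T, B4=S, B5=F, B6=S, B7=F, B8=F, B9=F, B10=F, B11=E, B12=F
#5 (c=2, d=3, t=5) -> B2->E, B1->F, B4->S, B3->T, B6->E, B5->F, B7->F, B8->F, B9->T, B11->S, B10->F, B12->F; covered: B1=F, B2=E, B3=T, B4=S, B5=F, B6=E, B7=F, B8=F, B9=T, B10=F, B11=S, B12=F
#6 (c=2, d=2, t=3) -> B2->E, B1->T, B2->S, B1->F, B4->S, B3->T, B6->S, B5->F, B7->F, B8->F, B9->F, B11->E, B10->F, B12->F; covered: B1=T, B1=F, B2=S, B2=E, B3=T, B4=S, B5=F, B6=S, B7=F, B8=F, B9=F, B10=F, B11=E, B12=F
#7 (c=4, d=2, t=2) -> B2->E, B1->T, B2->S, B1->F, B4->S, B3->T, B6->S, B5->F, B7->F, B8->F, B9->F, B11->E, B10->T, B12->F; covered: B1=T, B1=F, B2=S, B2=E, B3=T, B4=S, B5=F, B6=S, B7=F, B8=F, B9=F, B10=T, B11=E, B12=F
#8 (c=4, d=2, t=1) -> B2->E, B1->T, B2->S, B1->F, B4->S, B3->T, B6->S, B5->F, B7->F, B8->F, B9->F, B11->E, B10->T, B12->F; covered: B1=T, B1=F, B2=S, B2=E, B3=T, B4=S, B5=F, B6=S, B7=F, B8=F, B9=F, B10=T, B11=E, B12=F
#9 (c=1, d=2, t=2) -> B2->E, B1->T, B2->S, B1->F, B4->E, B3->T, B6->S, B5->F, B7->F, B8->F, B9->F, B11->E, B10->T, B12->F; covered: B1=T, B1=F, B2=S, B2=E, B3=T, B4=E, B5=F, B6=S, B7=F, B8=F, B9=F, B10=T, B11=E, B12=F
#10 (c=3, d=3, t=1) -> B2->E, B1->T, B2->S, B1->F, B4->E, B3->T, B6->E, B5->F, B7->F, B8->F, B9->T, B11->S, B10->F, B12->F; covered: B1=T, B1=F, B2=S, B2=E, B3=T, B4=E, B5=F, B6=E, B7=F, B8=F, B9=T, B10=F, B11=S, B12=F
pool-wide coverage (19 outcomes): B1=T, B1=F, B2=S, B2=E, B3=T, B4=S, B4=E, B5=F, B6=S, B6=E, B7=F, B8=F, B9=T, B9=F, B10=T, B10=F, B11=S, B11=E, B12=F
checked all size-1 subsets: none covers 19 outcomes (max 14/19)
at size 2, {1, 7} reaches all 19 outcomes; every lexicographically earlier size-2 subset fails

Answer: 1, 7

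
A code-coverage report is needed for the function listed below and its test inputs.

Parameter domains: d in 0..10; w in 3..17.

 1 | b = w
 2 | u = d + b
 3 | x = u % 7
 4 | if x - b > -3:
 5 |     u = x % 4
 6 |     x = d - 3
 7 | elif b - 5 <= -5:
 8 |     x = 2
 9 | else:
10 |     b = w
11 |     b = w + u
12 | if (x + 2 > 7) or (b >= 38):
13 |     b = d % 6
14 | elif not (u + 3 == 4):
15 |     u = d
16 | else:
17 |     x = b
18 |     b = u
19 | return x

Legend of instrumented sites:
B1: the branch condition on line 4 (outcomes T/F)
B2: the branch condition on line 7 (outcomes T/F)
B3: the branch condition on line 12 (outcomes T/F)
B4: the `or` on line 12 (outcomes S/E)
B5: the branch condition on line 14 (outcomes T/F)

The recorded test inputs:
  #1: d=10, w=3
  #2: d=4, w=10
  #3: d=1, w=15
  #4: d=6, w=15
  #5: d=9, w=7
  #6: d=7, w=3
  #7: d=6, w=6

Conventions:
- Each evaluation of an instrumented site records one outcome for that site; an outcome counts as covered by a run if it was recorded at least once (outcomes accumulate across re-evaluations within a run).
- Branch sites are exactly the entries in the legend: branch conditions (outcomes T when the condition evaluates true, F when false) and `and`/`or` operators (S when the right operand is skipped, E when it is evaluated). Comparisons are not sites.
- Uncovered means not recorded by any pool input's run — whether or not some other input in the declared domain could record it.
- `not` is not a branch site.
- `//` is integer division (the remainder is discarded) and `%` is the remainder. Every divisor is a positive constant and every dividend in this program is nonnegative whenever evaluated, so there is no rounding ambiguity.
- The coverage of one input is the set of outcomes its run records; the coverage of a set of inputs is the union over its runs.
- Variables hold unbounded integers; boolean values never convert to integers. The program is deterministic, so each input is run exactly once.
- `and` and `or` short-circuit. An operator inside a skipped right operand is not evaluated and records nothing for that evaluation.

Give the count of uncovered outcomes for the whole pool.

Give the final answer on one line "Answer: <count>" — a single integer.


input #1, d=10, w=3: events B1->T, B4->S, B3->T; outcomes B1=T, B3=T, B4=S
input #2, d=4, w=10: events B1->F, B2->F, B4->E, B3->F, B5->T; outcomes B1=F, B2=F, B3=F, B4=E, B5=T
input #3, d=1, w=15: events B1->F, B2->F, B4->E, B3->F, B5->T; outcomes B1=F, B2=F, B3=F, B4=E, B5=T
input #4, d=6, w=15: events B1->F, B2->F, B4->E, B3->F, B5->T; outcomes B1=F, B2=F, B3=F, B4=E, B5=T
input #5, d=9, w=7: events B1->F, B2->F, B4->E, B3->F, B5->T; outcomes B1=F, B2=F, B3=F, B4=E, B5=T
input #6, d=7, w=3: events B1->T, B4->E, B3->F, B5->T; outcomes B1=T, B3=F, B4=E, B5=T
input #7, d=6, w=6: events B1->T, B4->E, B3->F, B5->F; outcomes B1=T, B3=F, B4=E, B5=F
union over the pool: B1=T, B1=F, B2=F, B3=T, B3=F, B4=S, B4=E, B5=T, B5=F
uncovered (1 of 10): B2=T
Answer: 1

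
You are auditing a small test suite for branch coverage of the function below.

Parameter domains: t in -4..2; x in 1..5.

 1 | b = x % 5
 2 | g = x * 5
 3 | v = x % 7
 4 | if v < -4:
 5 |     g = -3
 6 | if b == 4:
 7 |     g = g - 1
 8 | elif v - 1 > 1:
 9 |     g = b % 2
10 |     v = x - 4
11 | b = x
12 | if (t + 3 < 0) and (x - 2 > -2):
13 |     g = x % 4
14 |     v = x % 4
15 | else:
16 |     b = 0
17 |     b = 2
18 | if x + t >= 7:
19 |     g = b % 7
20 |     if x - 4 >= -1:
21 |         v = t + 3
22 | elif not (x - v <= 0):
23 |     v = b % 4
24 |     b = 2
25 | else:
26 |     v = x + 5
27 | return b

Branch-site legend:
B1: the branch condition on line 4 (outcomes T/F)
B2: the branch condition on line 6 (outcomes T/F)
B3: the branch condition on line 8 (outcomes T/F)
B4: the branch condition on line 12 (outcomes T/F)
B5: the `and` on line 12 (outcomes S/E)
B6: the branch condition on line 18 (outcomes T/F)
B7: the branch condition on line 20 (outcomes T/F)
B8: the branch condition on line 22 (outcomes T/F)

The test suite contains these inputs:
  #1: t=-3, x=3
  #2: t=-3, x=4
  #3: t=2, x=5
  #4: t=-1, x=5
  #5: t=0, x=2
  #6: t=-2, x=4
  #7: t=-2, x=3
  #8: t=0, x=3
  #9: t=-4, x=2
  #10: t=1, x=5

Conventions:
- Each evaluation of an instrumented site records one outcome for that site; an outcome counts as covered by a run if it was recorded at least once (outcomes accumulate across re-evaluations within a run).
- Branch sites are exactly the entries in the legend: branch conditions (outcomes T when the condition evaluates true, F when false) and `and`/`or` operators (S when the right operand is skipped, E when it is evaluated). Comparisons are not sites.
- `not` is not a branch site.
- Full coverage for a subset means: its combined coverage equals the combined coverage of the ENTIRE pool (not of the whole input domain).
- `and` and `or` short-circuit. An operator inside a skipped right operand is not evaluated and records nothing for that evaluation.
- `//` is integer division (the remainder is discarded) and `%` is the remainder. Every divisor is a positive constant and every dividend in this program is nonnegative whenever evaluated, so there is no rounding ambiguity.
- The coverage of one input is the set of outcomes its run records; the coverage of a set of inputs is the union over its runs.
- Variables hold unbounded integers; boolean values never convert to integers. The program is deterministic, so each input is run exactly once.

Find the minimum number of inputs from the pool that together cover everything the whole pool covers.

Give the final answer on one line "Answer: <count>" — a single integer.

input #1 (t=-3, x=3): covers B1=F, B2=F, B3=T, B4=F, B5=S, B6=F, B8=T
input #2 (t=-3, x=4): covers B1=F, B2=T, B4=F, B5=S, B6=F, B8=F
input #3 (t=2, x=5): covers B1=F, B2=F, B3=T, B4=F, B5=S, B6=T, B7=T
input #4 (t=-1, x=5): covers B1=F, B2=F, B3=T, B4=F, B5=S, B6=F, B8=T
input #5 (t=0, x=2): covers B1=F, B2=F, B3=F, B4=F, B5=S, B6=F, B8=F
input #6 (t=-2, x=4): covers B1=F, B2=T, B4=F, B5=S, B6=F, B8=F
input #7 (t=-2, x=3): covers B1=F, B2=F, B3=T, B4=F, B5=S, B6=F, B8=T
input #8 (t=0, x=3): covers B1=F, B2=F, B3=T, B4=F, B5=S, B6=F, B8=T
input #9 (t=-4, x=2): covers B1=F, B2=F, B3=F, B4=T, B5=E, B6=F, B8=F
input #10 (t=1, x=5): covers B1=F, B2=F, B3=T, B4=F, B5=S, B6=F, B8=T
union over all inputs: B1=F, B2=T, B2=F, B3=T, B3=F, B4=T, B4=F, B5=S, B5=E, B6=T, B6=F, B7=T, B8=T, B8=F (14 outcomes)
checked all size-1 subsets: none covers 14 outcomes (max 7/14)
checked all size-2 subsets: none covers 14 outcomes (max 12/14)
checked all size-3 subsets: none covers 14 outcomes (max 13/14)
the canonical winner is {1, 2, 3, 9}: size 4, full 14-outcome coverage, earliest index list among size-4 covers

Answer: 4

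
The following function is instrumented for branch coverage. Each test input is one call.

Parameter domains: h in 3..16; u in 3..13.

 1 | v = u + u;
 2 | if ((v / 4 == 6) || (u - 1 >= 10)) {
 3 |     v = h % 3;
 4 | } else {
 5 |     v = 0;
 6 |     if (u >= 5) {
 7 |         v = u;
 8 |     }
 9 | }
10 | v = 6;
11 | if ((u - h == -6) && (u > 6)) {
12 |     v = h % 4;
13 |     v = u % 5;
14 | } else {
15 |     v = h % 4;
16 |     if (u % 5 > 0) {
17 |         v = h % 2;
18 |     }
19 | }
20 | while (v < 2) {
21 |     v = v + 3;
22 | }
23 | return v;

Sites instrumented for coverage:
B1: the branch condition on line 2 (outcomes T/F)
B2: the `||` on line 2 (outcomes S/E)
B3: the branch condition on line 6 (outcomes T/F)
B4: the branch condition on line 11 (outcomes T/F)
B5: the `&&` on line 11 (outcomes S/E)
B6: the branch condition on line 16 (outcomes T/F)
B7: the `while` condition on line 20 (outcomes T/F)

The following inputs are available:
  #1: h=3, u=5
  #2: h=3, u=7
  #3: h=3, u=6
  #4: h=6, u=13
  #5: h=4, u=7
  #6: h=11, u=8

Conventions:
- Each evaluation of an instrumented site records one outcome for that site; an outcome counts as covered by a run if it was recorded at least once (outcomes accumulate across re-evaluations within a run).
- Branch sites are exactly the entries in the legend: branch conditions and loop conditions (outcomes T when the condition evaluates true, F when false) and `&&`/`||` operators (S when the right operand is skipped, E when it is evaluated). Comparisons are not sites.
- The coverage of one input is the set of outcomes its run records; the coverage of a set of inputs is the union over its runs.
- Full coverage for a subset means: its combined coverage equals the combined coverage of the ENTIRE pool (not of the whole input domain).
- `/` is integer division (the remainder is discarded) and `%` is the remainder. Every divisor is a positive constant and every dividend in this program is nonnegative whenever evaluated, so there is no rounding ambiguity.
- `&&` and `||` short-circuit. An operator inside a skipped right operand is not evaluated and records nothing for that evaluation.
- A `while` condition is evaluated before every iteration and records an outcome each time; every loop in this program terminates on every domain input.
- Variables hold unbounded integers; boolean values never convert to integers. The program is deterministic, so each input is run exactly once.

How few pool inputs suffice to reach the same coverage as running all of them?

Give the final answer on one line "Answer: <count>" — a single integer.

test 1 (h=3, u=5) hits B1=F, B2=E, B3=T, B4=F, B5=S, B6=F, B7=F
test 2 (h=3, u=7) hits B1=F, B2=E, B3=T, B4=F, B5=S, B6=T, B7=T, B7=F
test 3 (h=3, u=6) hits B1=F, B2=E, B3=T, B4=F, B5=S, B6=T, B7=T, B7=F
test 4 (h=6, u=13) hits B1=T, B2=S, B4=F, B5=S, B6=T, B7=T, B7=F
test 5 (h=4, u=7) hits B1=F, B2=E, B3=T, B4=F, B5=S, B6=T, B7=T, B7=F
test 6 (h=11, u=8) hits B1=F, B2=E, B3=T, B4=F, B5=S, B6=T, B7=T, B7=F
the full pool covers 11 outcomes: B1=T, B1=F, B2=S, B2=E, B3=T, B4=F, B5=S, B6=T, B6=F, B7=T, B7=F
checked all size-1 subsets: none covers 11 outcomes (max 8/11)
the canonical winner is {1, 4}: size 2, full 11-outcome coverage, earliest index list among size-2 covers

Answer: 2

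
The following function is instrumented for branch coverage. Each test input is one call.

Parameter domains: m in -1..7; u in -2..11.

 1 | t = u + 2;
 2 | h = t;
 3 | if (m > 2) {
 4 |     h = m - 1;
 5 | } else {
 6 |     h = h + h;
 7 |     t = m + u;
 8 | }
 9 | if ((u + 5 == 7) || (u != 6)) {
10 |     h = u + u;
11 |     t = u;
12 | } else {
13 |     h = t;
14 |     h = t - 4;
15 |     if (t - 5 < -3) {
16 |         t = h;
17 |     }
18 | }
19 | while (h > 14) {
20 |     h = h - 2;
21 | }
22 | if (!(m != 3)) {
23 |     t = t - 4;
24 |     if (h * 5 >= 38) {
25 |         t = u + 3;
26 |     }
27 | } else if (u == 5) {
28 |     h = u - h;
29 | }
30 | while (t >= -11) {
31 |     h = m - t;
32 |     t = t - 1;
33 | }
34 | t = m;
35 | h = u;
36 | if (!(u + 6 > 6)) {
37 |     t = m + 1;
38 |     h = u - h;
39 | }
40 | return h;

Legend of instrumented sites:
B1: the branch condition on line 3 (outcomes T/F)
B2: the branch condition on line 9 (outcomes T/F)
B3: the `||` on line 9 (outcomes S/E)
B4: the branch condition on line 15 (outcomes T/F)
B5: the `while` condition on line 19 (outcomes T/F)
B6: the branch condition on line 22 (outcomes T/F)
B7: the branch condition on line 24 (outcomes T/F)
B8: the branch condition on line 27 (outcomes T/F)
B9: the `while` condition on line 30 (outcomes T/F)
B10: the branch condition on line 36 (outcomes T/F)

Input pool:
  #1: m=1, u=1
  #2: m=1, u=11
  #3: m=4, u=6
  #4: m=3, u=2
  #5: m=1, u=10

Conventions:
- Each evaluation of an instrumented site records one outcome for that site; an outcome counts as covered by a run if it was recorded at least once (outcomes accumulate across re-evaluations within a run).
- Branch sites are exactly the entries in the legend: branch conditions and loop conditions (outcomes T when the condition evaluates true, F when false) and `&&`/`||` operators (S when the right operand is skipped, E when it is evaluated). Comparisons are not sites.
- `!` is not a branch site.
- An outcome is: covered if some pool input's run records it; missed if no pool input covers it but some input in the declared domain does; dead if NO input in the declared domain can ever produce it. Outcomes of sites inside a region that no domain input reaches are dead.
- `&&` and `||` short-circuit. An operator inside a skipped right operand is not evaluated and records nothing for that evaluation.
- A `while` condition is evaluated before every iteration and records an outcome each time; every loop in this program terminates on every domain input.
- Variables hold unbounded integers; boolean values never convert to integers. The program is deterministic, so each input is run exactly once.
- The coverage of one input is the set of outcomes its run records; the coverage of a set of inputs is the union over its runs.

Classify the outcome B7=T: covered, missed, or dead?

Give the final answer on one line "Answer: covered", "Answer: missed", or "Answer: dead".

no pool input records B7=T
but domain input (m=3, u=4) does record it -> reachable, so missed

Answer: missed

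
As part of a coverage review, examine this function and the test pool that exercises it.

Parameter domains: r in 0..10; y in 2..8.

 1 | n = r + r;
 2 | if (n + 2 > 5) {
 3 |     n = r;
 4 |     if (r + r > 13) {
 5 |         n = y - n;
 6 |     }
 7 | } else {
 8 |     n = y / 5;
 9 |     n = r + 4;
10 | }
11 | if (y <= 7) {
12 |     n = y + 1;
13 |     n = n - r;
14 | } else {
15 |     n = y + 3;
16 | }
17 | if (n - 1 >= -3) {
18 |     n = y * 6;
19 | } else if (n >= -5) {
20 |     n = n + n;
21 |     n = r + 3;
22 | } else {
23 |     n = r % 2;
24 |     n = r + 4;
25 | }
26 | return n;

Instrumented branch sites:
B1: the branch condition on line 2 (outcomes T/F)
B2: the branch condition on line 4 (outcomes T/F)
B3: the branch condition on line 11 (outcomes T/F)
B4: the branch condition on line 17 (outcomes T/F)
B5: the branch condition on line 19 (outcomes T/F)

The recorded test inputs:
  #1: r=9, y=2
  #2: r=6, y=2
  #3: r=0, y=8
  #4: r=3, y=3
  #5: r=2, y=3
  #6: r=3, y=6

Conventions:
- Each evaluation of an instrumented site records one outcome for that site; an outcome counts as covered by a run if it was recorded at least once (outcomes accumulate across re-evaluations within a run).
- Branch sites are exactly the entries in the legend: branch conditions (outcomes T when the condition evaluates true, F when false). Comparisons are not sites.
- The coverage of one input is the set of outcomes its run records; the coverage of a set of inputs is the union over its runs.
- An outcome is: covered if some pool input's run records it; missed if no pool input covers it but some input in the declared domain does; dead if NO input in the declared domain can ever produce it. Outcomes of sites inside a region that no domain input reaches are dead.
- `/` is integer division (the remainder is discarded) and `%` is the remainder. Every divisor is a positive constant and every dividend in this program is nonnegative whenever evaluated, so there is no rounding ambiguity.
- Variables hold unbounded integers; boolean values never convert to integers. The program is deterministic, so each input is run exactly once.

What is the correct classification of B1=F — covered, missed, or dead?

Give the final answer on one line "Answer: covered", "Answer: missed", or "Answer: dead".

B1=F is recorded by pool input(s) 3 -> covered

Answer: covered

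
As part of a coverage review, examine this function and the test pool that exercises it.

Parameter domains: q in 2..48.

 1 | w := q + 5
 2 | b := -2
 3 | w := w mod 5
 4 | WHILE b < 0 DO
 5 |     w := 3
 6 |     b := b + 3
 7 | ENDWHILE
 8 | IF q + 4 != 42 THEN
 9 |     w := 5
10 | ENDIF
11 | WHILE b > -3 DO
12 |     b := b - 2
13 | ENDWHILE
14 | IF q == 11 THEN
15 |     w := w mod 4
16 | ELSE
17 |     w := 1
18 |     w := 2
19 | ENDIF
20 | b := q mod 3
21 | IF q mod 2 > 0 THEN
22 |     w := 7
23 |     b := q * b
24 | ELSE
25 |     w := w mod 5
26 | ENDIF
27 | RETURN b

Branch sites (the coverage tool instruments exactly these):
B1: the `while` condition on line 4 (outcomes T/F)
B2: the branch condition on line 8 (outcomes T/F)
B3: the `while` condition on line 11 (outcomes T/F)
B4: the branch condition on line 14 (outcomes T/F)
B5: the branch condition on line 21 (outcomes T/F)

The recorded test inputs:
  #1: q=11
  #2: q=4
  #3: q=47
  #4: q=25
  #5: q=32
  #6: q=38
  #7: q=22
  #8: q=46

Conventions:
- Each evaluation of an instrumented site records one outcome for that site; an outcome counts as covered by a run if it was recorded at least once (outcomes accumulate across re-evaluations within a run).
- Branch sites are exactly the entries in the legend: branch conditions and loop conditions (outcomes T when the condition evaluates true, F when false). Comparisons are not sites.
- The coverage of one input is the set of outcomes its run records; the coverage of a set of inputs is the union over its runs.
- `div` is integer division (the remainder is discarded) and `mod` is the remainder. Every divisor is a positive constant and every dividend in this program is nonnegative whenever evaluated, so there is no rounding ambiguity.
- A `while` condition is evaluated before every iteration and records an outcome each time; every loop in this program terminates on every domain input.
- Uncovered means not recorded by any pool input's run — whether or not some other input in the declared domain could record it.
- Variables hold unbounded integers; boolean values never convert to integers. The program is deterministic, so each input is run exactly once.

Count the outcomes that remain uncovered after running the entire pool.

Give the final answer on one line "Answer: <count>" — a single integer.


input #1, q=11: events B1->T, B1->F, B2->T, B3->T, B3->T, B3->F, B4->T, B5->T; outcomes B1=T, B1=F, B2=T, B3=T, B3=F, B4=T, B5=T
input #2, q=4: events B1->T, B1->F, B2->T, B3->T, B3->T, B3->F, B4->F, B5->F; outcomes B1=T, B1=F, B2=T, B3=T, B3=F, B4=F, B5=F
input #3, q=47: events B1->T, B1->F, B2->T, B3->T, B3->T, B3->F, B4->F, B5->T; outcomes B1=T, B1=F, B2=T, B3=T, B3=F, B4=F, B5=T
input #4, q=25: events B1->T, B1->F, B2->T, B3->T, B3->T, B3->F, B4->F, B5->T; outcomes B1=T, B1=F, B2=T, B3=T, B3=F, B4=F, B5=T
input #5, q=32: events B1->T, B1->F, B2->T, B3->T, B3->T, B3->F, B4->F, B5->F; outcomes B1=T, B1=F, B2=T, B3=T, B3=F, B4=F, B5=F
input #6, q=38: events B1->T, B1->F, B2->F, B3->T, B3->T, B3->F, B4->F, B5->F; outcomes B1=T, B1=F, B2=F, B3=T, B3=F, B4=F, B5=F
input #7, q=22: events B1->T, B1->F, B2->T, B3->T, B3->T, B3->F, B4->F, B5->F; outcomes B1=T, B1=F, B2=T, B3=T, B3=F, B4=F, B5=F
input #8, q=46: events B1->T, B1->F, B2->T, B3->T, B3->T, B3->F, B4->F, B5->F; outcomes B1=T, B1=F, B2=T, B3=T, B3=F, B4=F, B5=F
union over the pool: B1=T, B1=F, B2=T, B2=F, B3=T, B3=F, B4=T, B4=F, B5=T, B5=F
uncovered (0 of 10): none
Answer: 0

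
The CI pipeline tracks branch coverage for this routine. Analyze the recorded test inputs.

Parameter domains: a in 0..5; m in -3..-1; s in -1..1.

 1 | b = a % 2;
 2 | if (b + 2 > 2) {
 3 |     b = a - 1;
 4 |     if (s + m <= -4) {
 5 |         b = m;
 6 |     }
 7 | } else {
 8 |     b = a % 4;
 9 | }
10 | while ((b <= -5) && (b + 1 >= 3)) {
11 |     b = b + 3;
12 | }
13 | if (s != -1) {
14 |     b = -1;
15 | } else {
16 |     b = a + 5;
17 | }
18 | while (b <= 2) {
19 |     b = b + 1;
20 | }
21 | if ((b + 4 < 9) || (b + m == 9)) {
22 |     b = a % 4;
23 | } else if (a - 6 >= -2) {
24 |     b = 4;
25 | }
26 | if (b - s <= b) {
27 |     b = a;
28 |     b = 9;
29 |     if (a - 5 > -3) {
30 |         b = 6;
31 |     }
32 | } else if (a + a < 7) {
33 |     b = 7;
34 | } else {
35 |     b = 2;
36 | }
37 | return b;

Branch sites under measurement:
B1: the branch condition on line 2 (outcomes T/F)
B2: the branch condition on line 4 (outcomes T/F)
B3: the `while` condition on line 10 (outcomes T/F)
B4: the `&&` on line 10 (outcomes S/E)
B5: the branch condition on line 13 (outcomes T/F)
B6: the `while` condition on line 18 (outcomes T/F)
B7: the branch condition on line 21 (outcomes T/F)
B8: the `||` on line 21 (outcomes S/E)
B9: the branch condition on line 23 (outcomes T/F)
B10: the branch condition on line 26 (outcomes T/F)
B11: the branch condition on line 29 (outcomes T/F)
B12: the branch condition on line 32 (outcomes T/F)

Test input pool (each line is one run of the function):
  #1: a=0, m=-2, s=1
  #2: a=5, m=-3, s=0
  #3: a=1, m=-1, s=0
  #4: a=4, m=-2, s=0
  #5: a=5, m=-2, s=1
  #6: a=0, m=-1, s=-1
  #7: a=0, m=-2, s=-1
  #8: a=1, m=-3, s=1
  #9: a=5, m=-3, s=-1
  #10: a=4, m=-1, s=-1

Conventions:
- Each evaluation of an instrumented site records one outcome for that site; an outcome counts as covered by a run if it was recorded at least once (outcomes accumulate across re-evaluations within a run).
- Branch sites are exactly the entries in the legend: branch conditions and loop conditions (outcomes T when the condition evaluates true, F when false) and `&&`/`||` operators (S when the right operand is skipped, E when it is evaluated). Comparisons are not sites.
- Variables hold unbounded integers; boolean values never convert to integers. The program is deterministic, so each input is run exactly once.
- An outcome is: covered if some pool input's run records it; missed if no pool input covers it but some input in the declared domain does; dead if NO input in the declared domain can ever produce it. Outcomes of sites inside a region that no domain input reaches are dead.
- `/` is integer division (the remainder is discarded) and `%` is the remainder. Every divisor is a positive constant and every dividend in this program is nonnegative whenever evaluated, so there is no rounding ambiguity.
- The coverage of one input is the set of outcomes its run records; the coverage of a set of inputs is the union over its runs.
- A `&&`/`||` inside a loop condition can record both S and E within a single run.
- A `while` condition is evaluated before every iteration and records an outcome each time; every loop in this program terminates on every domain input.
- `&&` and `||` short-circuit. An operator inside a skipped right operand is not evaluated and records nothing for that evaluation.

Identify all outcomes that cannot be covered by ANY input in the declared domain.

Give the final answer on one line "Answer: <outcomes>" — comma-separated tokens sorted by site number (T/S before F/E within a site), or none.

checking every outcome against all 54 domain inputs:
  B3=T: zero occurrences over every domain input -> dead
  B4=E: zero occurrences over every domain input -> dead
  reachable outcomes have witnesses, e.g. B1=T (e.g. a=1, m=-3, s=-1), B1=F (e.g. a=0, m=-3, s=-1), B2=T (e.g. a=1, m=-3, s=-1), B2=F (e.g. a=1, m=-3, s=0)

Answer: B3=T, B4=E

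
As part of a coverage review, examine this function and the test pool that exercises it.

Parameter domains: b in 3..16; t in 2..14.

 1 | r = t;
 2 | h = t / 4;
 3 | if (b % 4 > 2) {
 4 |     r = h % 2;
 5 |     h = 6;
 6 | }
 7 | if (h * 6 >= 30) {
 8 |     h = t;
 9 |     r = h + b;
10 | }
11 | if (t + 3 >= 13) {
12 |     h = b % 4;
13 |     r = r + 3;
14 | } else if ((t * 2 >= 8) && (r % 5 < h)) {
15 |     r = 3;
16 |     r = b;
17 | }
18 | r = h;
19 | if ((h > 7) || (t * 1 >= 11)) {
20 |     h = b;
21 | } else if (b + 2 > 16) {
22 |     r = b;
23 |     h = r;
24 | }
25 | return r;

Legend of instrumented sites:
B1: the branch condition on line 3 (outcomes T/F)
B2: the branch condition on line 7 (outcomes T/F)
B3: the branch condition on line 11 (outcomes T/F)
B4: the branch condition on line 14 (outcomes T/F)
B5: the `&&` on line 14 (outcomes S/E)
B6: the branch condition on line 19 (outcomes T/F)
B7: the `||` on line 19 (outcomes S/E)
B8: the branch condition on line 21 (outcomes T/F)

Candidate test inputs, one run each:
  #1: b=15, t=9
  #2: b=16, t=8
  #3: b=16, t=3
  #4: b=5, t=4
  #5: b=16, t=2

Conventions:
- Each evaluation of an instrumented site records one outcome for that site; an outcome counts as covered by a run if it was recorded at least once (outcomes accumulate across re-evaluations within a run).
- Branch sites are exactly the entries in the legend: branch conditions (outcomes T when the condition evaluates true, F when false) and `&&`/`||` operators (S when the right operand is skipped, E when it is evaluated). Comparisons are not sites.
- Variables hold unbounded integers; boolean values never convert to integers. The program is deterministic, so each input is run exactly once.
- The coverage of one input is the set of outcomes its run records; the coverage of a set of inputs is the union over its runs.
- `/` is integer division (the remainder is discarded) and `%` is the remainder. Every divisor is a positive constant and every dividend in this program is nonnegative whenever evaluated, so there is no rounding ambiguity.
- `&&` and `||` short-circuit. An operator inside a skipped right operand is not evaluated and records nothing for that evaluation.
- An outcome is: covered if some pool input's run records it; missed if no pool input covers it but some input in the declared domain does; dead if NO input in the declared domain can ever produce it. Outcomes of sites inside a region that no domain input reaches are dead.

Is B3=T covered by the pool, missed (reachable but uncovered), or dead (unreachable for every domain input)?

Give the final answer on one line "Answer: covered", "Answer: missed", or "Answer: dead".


no pool input records B3=T
but domain input (b=3, t=10) does record it -> reachable, so missed
Answer: missed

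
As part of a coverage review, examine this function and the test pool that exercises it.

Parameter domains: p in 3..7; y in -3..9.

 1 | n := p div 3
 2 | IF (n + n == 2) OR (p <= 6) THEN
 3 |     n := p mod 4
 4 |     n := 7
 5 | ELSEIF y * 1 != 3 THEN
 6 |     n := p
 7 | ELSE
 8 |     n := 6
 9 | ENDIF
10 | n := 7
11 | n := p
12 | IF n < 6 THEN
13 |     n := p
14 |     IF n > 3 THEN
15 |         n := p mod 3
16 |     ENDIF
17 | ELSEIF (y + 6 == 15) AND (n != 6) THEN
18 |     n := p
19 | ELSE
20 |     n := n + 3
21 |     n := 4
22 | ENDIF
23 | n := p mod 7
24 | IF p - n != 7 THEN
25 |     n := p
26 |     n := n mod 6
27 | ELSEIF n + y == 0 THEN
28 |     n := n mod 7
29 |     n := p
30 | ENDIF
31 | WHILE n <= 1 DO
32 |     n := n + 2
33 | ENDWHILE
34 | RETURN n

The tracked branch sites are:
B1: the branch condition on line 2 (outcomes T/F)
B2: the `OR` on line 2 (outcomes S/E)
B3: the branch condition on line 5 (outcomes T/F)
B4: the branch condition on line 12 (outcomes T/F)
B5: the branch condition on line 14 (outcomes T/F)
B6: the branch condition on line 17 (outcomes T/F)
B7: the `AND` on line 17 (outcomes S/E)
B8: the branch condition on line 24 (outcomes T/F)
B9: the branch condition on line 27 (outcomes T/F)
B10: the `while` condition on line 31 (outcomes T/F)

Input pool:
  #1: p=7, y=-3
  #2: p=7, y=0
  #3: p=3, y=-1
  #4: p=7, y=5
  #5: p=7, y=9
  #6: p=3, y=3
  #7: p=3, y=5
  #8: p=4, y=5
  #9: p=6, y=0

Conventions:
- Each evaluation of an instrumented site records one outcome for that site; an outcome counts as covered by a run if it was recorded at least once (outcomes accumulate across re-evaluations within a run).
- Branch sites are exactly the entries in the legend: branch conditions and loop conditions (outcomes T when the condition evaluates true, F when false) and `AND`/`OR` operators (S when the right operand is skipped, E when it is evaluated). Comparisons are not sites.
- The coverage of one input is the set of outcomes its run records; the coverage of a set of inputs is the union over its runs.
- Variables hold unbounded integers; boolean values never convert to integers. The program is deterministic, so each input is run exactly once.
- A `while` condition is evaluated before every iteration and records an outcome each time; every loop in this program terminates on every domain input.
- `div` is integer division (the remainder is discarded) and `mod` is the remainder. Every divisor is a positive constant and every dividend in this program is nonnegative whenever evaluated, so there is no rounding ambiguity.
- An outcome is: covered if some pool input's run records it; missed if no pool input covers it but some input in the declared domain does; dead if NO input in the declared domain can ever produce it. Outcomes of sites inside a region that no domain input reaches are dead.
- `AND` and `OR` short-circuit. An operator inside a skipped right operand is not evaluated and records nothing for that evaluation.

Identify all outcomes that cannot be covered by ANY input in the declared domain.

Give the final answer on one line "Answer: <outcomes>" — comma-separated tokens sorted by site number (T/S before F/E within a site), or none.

exhaustive pass over the 65-input domain:
  reachable outcomes have witnesses, e.g. B1=T (e.g. p=3, y=-3), B1=F (e.g. p=7, y=-3), B2=S (e.g. p=3, y=-3), B2=E (e.g. p=6, y=-3)

Answer: none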